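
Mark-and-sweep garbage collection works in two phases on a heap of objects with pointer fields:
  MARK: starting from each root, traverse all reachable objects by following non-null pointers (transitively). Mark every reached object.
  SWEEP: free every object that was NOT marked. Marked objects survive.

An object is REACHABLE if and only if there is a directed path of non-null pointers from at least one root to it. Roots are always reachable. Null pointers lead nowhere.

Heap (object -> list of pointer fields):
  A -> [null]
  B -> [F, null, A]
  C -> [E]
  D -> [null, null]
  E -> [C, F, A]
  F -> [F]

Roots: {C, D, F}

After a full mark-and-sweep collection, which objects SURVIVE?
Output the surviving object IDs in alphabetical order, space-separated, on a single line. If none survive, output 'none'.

Roots: C D F
Mark C: refs=E, marked=C
Mark D: refs=null null, marked=C D
Mark F: refs=F, marked=C D F
Mark E: refs=C F A, marked=C D E F
Mark A: refs=null, marked=A C D E F
Unmarked (collected): B

Answer: A C D E F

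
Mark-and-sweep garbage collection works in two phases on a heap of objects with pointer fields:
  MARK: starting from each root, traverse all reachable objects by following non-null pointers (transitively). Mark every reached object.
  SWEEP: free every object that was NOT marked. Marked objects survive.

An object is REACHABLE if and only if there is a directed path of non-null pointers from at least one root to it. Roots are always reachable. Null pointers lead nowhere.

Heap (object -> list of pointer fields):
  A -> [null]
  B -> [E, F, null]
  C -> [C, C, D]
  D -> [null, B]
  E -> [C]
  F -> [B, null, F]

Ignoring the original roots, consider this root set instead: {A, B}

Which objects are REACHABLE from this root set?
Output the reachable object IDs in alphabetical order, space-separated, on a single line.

Answer: A B C D E F

Derivation:
Roots: A B
Mark A: refs=null, marked=A
Mark B: refs=E F null, marked=A B
Mark E: refs=C, marked=A B E
Mark F: refs=B null F, marked=A B E F
Mark C: refs=C C D, marked=A B C E F
Mark D: refs=null B, marked=A B C D E F
Unmarked (collected): (none)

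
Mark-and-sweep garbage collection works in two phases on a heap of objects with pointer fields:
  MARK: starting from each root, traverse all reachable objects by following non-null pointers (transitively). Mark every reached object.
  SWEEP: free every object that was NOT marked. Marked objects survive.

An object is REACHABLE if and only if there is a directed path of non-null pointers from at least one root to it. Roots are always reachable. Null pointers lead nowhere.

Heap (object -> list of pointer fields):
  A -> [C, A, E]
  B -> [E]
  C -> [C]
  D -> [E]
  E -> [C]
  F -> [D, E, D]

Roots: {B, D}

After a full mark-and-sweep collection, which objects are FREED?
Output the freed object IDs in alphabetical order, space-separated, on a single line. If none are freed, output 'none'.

Roots: B D
Mark B: refs=E, marked=B
Mark D: refs=E, marked=B D
Mark E: refs=C, marked=B D E
Mark C: refs=C, marked=B C D E
Unmarked (collected): A F

Answer: A F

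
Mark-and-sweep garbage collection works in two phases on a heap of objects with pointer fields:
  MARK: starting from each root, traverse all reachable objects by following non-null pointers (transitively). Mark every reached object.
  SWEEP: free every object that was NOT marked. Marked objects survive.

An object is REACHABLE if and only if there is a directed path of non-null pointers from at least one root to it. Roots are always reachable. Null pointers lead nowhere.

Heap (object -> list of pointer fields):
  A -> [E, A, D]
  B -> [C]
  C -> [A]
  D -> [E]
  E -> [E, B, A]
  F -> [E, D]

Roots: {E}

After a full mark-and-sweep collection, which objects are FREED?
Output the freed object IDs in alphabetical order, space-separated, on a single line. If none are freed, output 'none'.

Roots: E
Mark E: refs=E B A, marked=E
Mark B: refs=C, marked=B E
Mark A: refs=E A D, marked=A B E
Mark C: refs=A, marked=A B C E
Mark D: refs=E, marked=A B C D E
Unmarked (collected): F

Answer: F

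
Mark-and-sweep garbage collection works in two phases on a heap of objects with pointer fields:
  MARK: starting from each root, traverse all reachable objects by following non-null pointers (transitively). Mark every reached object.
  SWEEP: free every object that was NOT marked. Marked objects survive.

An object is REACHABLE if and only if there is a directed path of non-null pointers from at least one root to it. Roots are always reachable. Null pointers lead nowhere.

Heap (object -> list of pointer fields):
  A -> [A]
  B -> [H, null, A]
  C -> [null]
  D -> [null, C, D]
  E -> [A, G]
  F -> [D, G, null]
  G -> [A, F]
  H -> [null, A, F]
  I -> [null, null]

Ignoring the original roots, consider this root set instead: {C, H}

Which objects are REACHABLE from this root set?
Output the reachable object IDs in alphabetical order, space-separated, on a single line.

Answer: A C D F G H

Derivation:
Roots: C H
Mark C: refs=null, marked=C
Mark H: refs=null A F, marked=C H
Mark A: refs=A, marked=A C H
Mark F: refs=D G null, marked=A C F H
Mark D: refs=null C D, marked=A C D F H
Mark G: refs=A F, marked=A C D F G H
Unmarked (collected): B E I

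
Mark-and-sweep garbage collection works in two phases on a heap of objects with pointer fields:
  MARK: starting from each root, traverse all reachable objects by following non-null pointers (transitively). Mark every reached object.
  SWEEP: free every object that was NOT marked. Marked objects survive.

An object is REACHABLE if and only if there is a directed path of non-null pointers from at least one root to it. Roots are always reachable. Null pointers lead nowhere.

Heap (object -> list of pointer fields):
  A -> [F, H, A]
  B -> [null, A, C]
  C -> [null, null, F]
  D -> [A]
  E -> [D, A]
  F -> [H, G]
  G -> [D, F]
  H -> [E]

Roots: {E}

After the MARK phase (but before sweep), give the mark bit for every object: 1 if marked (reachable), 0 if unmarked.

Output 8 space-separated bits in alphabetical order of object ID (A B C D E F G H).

Answer: 1 0 0 1 1 1 1 1

Derivation:
Roots: E
Mark E: refs=D A, marked=E
Mark D: refs=A, marked=D E
Mark A: refs=F H A, marked=A D E
Mark F: refs=H G, marked=A D E F
Mark H: refs=E, marked=A D E F H
Mark G: refs=D F, marked=A D E F G H
Unmarked (collected): B C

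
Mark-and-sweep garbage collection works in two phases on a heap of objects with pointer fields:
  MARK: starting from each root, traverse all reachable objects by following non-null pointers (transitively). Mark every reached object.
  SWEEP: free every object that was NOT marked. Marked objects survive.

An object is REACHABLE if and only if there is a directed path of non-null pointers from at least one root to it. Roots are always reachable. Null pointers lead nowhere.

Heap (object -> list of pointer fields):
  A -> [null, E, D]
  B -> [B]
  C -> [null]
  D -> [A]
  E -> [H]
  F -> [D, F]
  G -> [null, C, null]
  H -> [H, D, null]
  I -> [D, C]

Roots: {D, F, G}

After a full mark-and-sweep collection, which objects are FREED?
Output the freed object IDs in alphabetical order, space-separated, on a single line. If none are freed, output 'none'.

Roots: D F G
Mark D: refs=A, marked=D
Mark F: refs=D F, marked=D F
Mark G: refs=null C null, marked=D F G
Mark A: refs=null E D, marked=A D F G
Mark C: refs=null, marked=A C D F G
Mark E: refs=H, marked=A C D E F G
Mark H: refs=H D null, marked=A C D E F G H
Unmarked (collected): B I

Answer: B I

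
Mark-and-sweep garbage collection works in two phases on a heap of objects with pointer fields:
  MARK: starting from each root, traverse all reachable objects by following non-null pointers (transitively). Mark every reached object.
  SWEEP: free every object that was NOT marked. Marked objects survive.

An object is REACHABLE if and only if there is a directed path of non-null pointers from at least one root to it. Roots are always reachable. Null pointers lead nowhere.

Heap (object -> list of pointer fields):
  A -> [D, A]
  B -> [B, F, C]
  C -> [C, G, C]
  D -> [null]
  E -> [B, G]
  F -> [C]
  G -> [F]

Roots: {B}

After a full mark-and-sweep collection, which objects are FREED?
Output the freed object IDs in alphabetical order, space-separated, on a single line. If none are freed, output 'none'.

Roots: B
Mark B: refs=B F C, marked=B
Mark F: refs=C, marked=B F
Mark C: refs=C G C, marked=B C F
Mark G: refs=F, marked=B C F G
Unmarked (collected): A D E

Answer: A D E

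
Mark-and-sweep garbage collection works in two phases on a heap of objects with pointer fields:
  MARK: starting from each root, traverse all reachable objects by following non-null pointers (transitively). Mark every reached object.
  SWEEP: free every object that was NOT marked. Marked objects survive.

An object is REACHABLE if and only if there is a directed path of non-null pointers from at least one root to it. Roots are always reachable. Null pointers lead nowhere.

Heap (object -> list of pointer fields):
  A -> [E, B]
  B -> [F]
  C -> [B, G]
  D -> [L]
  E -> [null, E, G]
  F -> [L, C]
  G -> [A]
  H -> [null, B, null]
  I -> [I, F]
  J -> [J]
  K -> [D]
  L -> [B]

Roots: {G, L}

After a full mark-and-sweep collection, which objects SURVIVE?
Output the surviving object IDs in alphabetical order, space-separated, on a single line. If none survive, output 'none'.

Answer: A B C E F G L

Derivation:
Roots: G L
Mark G: refs=A, marked=G
Mark L: refs=B, marked=G L
Mark A: refs=E B, marked=A G L
Mark B: refs=F, marked=A B G L
Mark E: refs=null E G, marked=A B E G L
Mark F: refs=L C, marked=A B E F G L
Mark C: refs=B G, marked=A B C E F G L
Unmarked (collected): D H I J K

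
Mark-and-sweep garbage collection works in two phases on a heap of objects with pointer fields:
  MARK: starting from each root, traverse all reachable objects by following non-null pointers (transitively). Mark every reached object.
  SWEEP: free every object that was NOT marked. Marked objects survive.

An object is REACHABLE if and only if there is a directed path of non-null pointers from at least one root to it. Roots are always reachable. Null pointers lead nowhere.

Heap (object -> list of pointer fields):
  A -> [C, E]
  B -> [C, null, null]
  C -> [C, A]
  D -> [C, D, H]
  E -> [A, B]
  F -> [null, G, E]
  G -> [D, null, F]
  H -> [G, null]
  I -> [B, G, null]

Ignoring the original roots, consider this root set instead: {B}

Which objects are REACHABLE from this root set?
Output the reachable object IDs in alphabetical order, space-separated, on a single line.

Roots: B
Mark B: refs=C null null, marked=B
Mark C: refs=C A, marked=B C
Mark A: refs=C E, marked=A B C
Mark E: refs=A B, marked=A B C E
Unmarked (collected): D F G H I

Answer: A B C E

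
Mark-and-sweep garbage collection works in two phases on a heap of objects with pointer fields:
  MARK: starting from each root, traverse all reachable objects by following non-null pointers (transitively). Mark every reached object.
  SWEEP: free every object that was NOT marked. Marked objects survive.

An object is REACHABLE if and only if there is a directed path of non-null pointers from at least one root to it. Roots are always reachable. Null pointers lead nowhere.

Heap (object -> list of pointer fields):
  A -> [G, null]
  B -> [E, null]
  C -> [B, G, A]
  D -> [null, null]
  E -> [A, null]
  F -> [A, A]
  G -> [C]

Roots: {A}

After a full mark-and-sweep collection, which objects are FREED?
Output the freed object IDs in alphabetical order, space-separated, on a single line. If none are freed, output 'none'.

Roots: A
Mark A: refs=G null, marked=A
Mark G: refs=C, marked=A G
Mark C: refs=B G A, marked=A C G
Mark B: refs=E null, marked=A B C G
Mark E: refs=A null, marked=A B C E G
Unmarked (collected): D F

Answer: D F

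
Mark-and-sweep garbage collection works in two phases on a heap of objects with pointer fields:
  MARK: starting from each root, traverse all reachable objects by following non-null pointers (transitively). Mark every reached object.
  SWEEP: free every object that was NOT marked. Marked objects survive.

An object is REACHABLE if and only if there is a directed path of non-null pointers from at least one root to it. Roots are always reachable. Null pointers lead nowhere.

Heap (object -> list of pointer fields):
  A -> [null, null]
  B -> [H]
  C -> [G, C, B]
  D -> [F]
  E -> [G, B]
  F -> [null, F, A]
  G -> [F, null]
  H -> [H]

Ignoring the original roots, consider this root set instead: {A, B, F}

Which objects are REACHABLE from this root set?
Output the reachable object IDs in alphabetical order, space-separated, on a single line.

Roots: A B F
Mark A: refs=null null, marked=A
Mark B: refs=H, marked=A B
Mark F: refs=null F A, marked=A B F
Mark H: refs=H, marked=A B F H
Unmarked (collected): C D E G

Answer: A B F H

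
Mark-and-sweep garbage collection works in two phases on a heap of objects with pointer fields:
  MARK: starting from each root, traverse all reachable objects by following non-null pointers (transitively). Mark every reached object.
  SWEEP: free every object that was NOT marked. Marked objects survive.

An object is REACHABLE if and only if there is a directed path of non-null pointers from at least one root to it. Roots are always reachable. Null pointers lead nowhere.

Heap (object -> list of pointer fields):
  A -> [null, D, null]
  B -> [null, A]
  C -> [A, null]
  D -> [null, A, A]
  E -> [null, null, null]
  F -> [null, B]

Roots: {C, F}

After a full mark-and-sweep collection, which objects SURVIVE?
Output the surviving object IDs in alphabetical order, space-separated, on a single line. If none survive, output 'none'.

Answer: A B C D F

Derivation:
Roots: C F
Mark C: refs=A null, marked=C
Mark F: refs=null B, marked=C F
Mark A: refs=null D null, marked=A C F
Mark B: refs=null A, marked=A B C F
Mark D: refs=null A A, marked=A B C D F
Unmarked (collected): E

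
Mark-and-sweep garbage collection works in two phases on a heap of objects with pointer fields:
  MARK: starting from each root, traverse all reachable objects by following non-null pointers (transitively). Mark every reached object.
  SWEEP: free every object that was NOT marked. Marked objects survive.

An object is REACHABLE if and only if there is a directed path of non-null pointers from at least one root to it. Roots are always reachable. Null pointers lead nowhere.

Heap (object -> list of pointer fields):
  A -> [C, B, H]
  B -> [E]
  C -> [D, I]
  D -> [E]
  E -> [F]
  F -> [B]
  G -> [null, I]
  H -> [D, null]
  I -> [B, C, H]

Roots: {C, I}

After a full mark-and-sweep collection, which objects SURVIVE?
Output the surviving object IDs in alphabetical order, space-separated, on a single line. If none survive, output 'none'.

Answer: B C D E F H I

Derivation:
Roots: C I
Mark C: refs=D I, marked=C
Mark I: refs=B C H, marked=C I
Mark D: refs=E, marked=C D I
Mark B: refs=E, marked=B C D I
Mark H: refs=D null, marked=B C D H I
Mark E: refs=F, marked=B C D E H I
Mark F: refs=B, marked=B C D E F H I
Unmarked (collected): A G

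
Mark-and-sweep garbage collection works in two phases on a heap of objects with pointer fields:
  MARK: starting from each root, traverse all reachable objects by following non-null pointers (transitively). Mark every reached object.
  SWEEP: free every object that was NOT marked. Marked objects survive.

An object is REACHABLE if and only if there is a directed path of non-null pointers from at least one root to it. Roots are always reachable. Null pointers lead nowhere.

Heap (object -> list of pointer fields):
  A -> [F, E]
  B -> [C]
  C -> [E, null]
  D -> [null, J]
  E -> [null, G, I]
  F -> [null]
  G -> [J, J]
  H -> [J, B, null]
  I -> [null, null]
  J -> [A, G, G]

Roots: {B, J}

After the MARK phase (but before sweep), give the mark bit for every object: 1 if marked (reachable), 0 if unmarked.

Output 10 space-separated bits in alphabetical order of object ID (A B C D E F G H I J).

Roots: B J
Mark B: refs=C, marked=B
Mark J: refs=A G G, marked=B J
Mark C: refs=E null, marked=B C J
Mark A: refs=F E, marked=A B C J
Mark G: refs=J J, marked=A B C G J
Mark E: refs=null G I, marked=A B C E G J
Mark F: refs=null, marked=A B C E F G J
Mark I: refs=null null, marked=A B C E F G I J
Unmarked (collected): D H

Answer: 1 1 1 0 1 1 1 0 1 1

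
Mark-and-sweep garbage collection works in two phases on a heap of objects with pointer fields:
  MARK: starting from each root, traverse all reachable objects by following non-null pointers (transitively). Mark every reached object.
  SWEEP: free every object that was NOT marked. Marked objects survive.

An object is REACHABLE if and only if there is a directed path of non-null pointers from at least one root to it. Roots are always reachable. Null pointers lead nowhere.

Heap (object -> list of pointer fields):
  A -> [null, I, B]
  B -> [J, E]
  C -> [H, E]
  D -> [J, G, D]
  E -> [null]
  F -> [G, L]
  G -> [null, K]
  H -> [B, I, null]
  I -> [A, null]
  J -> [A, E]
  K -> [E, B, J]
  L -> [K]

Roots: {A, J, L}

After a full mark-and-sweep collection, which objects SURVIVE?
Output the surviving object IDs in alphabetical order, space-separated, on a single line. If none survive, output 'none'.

Answer: A B E I J K L

Derivation:
Roots: A J L
Mark A: refs=null I B, marked=A
Mark J: refs=A E, marked=A J
Mark L: refs=K, marked=A J L
Mark I: refs=A null, marked=A I J L
Mark B: refs=J E, marked=A B I J L
Mark E: refs=null, marked=A B E I J L
Mark K: refs=E B J, marked=A B E I J K L
Unmarked (collected): C D F G H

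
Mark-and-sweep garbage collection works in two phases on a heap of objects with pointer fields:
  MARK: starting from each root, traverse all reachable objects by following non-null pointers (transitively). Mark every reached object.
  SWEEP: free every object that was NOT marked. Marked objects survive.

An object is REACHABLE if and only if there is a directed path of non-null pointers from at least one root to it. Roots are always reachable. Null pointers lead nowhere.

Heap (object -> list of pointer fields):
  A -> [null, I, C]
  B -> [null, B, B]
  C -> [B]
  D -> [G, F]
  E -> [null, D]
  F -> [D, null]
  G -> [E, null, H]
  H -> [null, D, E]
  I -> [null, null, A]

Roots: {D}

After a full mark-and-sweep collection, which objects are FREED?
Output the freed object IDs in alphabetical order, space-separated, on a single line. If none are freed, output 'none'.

Answer: A B C I

Derivation:
Roots: D
Mark D: refs=G F, marked=D
Mark G: refs=E null H, marked=D G
Mark F: refs=D null, marked=D F G
Mark E: refs=null D, marked=D E F G
Mark H: refs=null D E, marked=D E F G H
Unmarked (collected): A B C I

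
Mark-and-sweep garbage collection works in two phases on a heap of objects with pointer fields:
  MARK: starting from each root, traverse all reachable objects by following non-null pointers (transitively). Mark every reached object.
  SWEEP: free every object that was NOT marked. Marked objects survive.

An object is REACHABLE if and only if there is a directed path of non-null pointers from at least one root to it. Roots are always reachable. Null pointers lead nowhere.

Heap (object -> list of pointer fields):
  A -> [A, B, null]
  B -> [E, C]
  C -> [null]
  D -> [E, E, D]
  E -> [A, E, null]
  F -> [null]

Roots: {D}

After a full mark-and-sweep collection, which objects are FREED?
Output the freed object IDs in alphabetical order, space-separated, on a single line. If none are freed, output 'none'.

Answer: F

Derivation:
Roots: D
Mark D: refs=E E D, marked=D
Mark E: refs=A E null, marked=D E
Mark A: refs=A B null, marked=A D E
Mark B: refs=E C, marked=A B D E
Mark C: refs=null, marked=A B C D E
Unmarked (collected): F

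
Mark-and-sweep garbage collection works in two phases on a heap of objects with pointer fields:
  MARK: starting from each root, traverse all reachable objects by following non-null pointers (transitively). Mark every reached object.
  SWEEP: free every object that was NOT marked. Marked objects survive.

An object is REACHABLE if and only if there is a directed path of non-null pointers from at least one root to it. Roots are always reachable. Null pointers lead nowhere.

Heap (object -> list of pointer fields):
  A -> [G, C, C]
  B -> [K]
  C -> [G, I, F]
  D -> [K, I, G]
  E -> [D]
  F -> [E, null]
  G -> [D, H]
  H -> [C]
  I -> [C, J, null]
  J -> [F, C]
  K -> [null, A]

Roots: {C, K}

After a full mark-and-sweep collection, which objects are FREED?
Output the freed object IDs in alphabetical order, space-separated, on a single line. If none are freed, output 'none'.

Roots: C K
Mark C: refs=G I F, marked=C
Mark K: refs=null A, marked=C K
Mark G: refs=D H, marked=C G K
Mark I: refs=C J null, marked=C G I K
Mark F: refs=E null, marked=C F G I K
Mark A: refs=G C C, marked=A C F G I K
Mark D: refs=K I G, marked=A C D F G I K
Mark H: refs=C, marked=A C D F G H I K
Mark J: refs=F C, marked=A C D F G H I J K
Mark E: refs=D, marked=A C D E F G H I J K
Unmarked (collected): B

Answer: B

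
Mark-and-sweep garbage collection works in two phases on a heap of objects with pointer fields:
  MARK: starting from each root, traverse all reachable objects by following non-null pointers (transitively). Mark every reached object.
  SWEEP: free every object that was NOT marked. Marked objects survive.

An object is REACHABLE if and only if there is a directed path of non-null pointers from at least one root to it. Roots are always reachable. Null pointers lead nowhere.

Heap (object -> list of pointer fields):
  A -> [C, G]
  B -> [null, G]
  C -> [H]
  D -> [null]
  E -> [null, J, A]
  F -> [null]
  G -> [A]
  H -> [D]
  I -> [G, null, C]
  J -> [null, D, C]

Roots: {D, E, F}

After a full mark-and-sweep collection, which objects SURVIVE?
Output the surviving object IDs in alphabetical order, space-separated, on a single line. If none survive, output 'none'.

Roots: D E F
Mark D: refs=null, marked=D
Mark E: refs=null J A, marked=D E
Mark F: refs=null, marked=D E F
Mark J: refs=null D C, marked=D E F J
Mark A: refs=C G, marked=A D E F J
Mark C: refs=H, marked=A C D E F J
Mark G: refs=A, marked=A C D E F G J
Mark H: refs=D, marked=A C D E F G H J
Unmarked (collected): B I

Answer: A C D E F G H J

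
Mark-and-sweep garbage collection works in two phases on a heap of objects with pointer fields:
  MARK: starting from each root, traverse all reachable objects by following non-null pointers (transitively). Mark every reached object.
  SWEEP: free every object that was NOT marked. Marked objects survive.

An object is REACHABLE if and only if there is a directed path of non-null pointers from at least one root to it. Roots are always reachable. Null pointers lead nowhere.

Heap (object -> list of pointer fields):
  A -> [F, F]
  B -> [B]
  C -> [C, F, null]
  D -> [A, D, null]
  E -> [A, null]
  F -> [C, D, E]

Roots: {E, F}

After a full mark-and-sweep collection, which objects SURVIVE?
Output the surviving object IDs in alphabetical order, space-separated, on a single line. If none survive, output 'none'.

Answer: A C D E F

Derivation:
Roots: E F
Mark E: refs=A null, marked=E
Mark F: refs=C D E, marked=E F
Mark A: refs=F F, marked=A E F
Mark C: refs=C F null, marked=A C E F
Mark D: refs=A D null, marked=A C D E F
Unmarked (collected): B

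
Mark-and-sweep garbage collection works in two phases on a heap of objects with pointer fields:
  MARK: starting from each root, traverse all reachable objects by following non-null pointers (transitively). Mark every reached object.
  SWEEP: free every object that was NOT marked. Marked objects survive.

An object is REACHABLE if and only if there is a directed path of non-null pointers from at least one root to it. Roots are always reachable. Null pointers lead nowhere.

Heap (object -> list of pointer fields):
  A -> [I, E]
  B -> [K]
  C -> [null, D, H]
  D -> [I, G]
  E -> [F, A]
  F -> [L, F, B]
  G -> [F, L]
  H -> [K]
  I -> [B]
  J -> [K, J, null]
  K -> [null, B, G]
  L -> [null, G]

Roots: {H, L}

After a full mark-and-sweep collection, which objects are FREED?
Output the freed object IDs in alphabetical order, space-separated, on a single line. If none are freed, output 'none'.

Answer: A C D E I J

Derivation:
Roots: H L
Mark H: refs=K, marked=H
Mark L: refs=null G, marked=H L
Mark K: refs=null B G, marked=H K L
Mark G: refs=F L, marked=G H K L
Mark B: refs=K, marked=B G H K L
Mark F: refs=L F B, marked=B F G H K L
Unmarked (collected): A C D E I J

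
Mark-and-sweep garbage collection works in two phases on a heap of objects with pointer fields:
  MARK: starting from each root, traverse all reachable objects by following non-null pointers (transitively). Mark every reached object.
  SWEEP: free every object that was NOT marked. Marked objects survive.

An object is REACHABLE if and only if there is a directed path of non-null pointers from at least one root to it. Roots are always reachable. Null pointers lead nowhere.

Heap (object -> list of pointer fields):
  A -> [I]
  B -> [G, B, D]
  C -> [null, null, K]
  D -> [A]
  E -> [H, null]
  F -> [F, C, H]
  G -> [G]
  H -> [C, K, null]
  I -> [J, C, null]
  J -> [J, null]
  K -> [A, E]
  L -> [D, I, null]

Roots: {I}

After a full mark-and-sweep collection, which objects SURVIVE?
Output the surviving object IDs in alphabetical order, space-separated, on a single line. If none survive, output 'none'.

Answer: A C E H I J K

Derivation:
Roots: I
Mark I: refs=J C null, marked=I
Mark J: refs=J null, marked=I J
Mark C: refs=null null K, marked=C I J
Mark K: refs=A E, marked=C I J K
Mark A: refs=I, marked=A C I J K
Mark E: refs=H null, marked=A C E I J K
Mark H: refs=C K null, marked=A C E H I J K
Unmarked (collected): B D F G L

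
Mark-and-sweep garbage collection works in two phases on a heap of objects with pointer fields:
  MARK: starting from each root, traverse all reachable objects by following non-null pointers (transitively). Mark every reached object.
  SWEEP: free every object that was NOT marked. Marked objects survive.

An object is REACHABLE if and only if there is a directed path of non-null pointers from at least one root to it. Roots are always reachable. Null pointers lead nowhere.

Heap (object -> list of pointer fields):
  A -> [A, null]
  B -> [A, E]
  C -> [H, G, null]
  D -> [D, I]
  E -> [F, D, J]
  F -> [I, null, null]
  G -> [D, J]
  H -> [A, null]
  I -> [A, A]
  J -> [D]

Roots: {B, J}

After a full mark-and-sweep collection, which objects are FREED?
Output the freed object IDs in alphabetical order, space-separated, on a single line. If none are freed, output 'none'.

Roots: B J
Mark B: refs=A E, marked=B
Mark J: refs=D, marked=B J
Mark A: refs=A null, marked=A B J
Mark E: refs=F D J, marked=A B E J
Mark D: refs=D I, marked=A B D E J
Mark F: refs=I null null, marked=A B D E F J
Mark I: refs=A A, marked=A B D E F I J
Unmarked (collected): C G H

Answer: C G H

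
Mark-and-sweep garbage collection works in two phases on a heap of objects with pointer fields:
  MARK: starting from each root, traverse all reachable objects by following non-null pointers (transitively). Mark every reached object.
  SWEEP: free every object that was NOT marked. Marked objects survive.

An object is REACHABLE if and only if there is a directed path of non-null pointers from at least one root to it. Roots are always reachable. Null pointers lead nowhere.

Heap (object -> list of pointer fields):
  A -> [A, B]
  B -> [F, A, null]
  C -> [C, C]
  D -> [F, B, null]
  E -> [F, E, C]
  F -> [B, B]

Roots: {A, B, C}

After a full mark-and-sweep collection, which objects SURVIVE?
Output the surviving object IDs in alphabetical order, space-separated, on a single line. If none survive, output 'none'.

Answer: A B C F

Derivation:
Roots: A B C
Mark A: refs=A B, marked=A
Mark B: refs=F A null, marked=A B
Mark C: refs=C C, marked=A B C
Mark F: refs=B B, marked=A B C F
Unmarked (collected): D E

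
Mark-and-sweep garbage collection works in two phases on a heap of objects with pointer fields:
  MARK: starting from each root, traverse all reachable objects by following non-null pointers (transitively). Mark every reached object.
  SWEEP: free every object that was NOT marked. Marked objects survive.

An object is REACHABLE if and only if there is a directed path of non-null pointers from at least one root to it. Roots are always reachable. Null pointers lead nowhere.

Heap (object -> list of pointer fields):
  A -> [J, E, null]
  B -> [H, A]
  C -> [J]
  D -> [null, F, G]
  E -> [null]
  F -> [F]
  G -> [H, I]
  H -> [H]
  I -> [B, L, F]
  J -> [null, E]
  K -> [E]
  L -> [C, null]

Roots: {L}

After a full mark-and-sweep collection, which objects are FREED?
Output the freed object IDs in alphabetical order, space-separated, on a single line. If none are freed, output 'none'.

Answer: A B D F G H I K

Derivation:
Roots: L
Mark L: refs=C null, marked=L
Mark C: refs=J, marked=C L
Mark J: refs=null E, marked=C J L
Mark E: refs=null, marked=C E J L
Unmarked (collected): A B D F G H I K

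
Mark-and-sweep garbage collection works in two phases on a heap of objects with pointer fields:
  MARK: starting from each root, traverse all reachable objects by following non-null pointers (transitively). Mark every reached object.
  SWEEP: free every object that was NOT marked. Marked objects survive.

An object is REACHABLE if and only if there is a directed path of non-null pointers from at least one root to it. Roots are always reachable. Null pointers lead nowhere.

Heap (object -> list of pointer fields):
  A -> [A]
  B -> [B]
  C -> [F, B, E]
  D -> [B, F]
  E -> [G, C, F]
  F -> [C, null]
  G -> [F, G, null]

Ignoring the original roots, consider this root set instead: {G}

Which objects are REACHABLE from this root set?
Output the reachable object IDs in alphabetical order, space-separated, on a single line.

Answer: B C E F G

Derivation:
Roots: G
Mark G: refs=F G null, marked=G
Mark F: refs=C null, marked=F G
Mark C: refs=F B E, marked=C F G
Mark B: refs=B, marked=B C F G
Mark E: refs=G C F, marked=B C E F G
Unmarked (collected): A D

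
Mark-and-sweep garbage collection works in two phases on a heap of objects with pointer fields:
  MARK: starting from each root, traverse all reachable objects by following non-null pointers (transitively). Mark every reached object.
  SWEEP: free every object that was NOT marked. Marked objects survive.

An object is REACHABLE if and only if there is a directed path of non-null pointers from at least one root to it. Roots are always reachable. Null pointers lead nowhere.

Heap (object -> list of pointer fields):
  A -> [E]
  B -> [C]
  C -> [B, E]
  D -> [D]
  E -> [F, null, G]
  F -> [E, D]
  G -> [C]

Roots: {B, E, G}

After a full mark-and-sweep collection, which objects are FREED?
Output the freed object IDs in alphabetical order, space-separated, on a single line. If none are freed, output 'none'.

Roots: B E G
Mark B: refs=C, marked=B
Mark E: refs=F null G, marked=B E
Mark G: refs=C, marked=B E G
Mark C: refs=B E, marked=B C E G
Mark F: refs=E D, marked=B C E F G
Mark D: refs=D, marked=B C D E F G
Unmarked (collected): A

Answer: A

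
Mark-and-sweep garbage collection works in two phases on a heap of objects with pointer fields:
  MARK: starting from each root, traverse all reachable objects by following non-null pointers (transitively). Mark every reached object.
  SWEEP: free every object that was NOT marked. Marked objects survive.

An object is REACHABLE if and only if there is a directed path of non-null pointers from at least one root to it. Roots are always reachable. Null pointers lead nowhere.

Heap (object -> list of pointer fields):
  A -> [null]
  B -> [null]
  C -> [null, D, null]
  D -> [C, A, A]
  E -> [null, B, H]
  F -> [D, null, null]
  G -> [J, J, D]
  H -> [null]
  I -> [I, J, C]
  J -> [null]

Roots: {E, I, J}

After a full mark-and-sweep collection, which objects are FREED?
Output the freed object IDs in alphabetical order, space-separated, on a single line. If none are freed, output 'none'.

Roots: E I J
Mark E: refs=null B H, marked=E
Mark I: refs=I J C, marked=E I
Mark J: refs=null, marked=E I J
Mark B: refs=null, marked=B E I J
Mark H: refs=null, marked=B E H I J
Mark C: refs=null D null, marked=B C E H I J
Mark D: refs=C A A, marked=B C D E H I J
Mark A: refs=null, marked=A B C D E H I J
Unmarked (collected): F G

Answer: F G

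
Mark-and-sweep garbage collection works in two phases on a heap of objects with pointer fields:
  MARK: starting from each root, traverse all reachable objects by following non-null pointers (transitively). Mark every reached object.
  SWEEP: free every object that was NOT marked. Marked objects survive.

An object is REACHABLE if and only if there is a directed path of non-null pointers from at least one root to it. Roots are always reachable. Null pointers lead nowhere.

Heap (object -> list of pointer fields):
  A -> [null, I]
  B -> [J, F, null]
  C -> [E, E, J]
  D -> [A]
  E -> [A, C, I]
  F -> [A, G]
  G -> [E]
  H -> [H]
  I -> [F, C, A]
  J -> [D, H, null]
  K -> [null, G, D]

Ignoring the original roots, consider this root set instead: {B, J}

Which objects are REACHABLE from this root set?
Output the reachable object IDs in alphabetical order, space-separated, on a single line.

Roots: B J
Mark B: refs=J F null, marked=B
Mark J: refs=D H null, marked=B J
Mark F: refs=A G, marked=B F J
Mark D: refs=A, marked=B D F J
Mark H: refs=H, marked=B D F H J
Mark A: refs=null I, marked=A B D F H J
Mark G: refs=E, marked=A B D F G H J
Mark I: refs=F C A, marked=A B D F G H I J
Mark E: refs=A C I, marked=A B D E F G H I J
Mark C: refs=E E J, marked=A B C D E F G H I J
Unmarked (collected): K

Answer: A B C D E F G H I J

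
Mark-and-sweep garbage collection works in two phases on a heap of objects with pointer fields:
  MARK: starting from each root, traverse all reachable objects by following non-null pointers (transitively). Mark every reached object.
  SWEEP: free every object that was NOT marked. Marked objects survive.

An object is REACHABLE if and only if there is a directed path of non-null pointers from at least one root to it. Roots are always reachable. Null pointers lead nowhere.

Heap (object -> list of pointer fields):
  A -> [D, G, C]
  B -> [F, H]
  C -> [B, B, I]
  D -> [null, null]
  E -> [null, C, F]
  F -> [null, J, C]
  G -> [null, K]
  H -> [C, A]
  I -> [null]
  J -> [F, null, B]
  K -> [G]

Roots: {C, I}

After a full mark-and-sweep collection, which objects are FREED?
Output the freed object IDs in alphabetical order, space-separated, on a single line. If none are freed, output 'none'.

Roots: C I
Mark C: refs=B B I, marked=C
Mark I: refs=null, marked=C I
Mark B: refs=F H, marked=B C I
Mark F: refs=null J C, marked=B C F I
Mark H: refs=C A, marked=B C F H I
Mark J: refs=F null B, marked=B C F H I J
Mark A: refs=D G C, marked=A B C F H I J
Mark D: refs=null null, marked=A B C D F H I J
Mark G: refs=null K, marked=A B C D F G H I J
Mark K: refs=G, marked=A B C D F G H I J K
Unmarked (collected): E

Answer: E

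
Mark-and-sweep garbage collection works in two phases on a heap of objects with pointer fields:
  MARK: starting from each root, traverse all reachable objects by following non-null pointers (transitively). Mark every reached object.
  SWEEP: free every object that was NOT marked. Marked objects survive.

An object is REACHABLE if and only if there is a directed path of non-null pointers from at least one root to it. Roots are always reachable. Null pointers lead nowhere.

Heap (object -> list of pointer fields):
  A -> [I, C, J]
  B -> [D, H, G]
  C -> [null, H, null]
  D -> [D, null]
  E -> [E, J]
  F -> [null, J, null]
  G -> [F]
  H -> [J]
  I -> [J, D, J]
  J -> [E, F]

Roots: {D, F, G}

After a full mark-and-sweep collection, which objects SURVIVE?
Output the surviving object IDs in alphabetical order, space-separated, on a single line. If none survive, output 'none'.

Roots: D F G
Mark D: refs=D null, marked=D
Mark F: refs=null J null, marked=D F
Mark G: refs=F, marked=D F G
Mark J: refs=E F, marked=D F G J
Mark E: refs=E J, marked=D E F G J
Unmarked (collected): A B C H I

Answer: D E F G J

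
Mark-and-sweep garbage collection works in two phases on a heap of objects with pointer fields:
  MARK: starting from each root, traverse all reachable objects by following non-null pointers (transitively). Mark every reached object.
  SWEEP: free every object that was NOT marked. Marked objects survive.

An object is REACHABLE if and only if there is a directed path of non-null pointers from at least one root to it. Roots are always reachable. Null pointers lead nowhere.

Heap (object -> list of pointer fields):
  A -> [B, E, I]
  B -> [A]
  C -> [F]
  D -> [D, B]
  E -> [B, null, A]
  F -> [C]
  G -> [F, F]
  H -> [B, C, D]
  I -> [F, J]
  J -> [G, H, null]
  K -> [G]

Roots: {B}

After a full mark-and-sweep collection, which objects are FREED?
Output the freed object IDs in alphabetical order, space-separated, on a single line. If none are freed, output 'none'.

Roots: B
Mark B: refs=A, marked=B
Mark A: refs=B E I, marked=A B
Mark E: refs=B null A, marked=A B E
Mark I: refs=F J, marked=A B E I
Mark F: refs=C, marked=A B E F I
Mark J: refs=G H null, marked=A B E F I J
Mark C: refs=F, marked=A B C E F I J
Mark G: refs=F F, marked=A B C E F G I J
Mark H: refs=B C D, marked=A B C E F G H I J
Mark D: refs=D B, marked=A B C D E F G H I J
Unmarked (collected): K

Answer: K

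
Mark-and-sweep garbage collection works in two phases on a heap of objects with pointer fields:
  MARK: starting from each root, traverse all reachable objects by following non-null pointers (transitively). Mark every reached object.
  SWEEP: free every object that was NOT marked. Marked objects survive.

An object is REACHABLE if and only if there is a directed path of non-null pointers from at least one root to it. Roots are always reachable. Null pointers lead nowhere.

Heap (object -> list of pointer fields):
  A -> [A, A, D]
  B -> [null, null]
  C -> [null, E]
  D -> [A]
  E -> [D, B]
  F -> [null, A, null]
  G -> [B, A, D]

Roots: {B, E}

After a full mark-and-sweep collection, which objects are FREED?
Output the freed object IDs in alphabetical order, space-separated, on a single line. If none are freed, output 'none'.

Answer: C F G

Derivation:
Roots: B E
Mark B: refs=null null, marked=B
Mark E: refs=D B, marked=B E
Mark D: refs=A, marked=B D E
Mark A: refs=A A D, marked=A B D E
Unmarked (collected): C F G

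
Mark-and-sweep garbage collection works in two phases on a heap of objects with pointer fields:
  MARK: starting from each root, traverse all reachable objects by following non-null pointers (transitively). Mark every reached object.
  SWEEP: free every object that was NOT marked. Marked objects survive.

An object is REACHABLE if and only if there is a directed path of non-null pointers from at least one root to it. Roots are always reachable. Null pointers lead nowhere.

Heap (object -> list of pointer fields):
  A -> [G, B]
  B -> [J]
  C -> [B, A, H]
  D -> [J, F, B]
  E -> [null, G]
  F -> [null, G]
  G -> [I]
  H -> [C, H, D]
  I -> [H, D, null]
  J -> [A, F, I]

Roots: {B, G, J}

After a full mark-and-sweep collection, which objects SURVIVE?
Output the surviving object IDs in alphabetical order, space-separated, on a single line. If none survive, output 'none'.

Roots: B G J
Mark B: refs=J, marked=B
Mark G: refs=I, marked=B G
Mark J: refs=A F I, marked=B G J
Mark I: refs=H D null, marked=B G I J
Mark A: refs=G B, marked=A B G I J
Mark F: refs=null G, marked=A B F G I J
Mark H: refs=C H D, marked=A B F G H I J
Mark D: refs=J F B, marked=A B D F G H I J
Mark C: refs=B A H, marked=A B C D F G H I J
Unmarked (collected): E

Answer: A B C D F G H I J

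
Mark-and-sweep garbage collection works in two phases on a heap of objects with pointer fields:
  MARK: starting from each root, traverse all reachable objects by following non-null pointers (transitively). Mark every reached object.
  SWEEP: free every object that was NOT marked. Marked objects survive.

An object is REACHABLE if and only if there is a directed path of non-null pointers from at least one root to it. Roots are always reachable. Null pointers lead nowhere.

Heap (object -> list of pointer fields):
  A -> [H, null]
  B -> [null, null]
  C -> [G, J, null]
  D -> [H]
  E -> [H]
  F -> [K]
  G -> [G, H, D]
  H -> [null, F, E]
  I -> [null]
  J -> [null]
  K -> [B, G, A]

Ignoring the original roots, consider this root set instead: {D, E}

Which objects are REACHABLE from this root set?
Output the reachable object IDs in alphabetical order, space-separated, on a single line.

Roots: D E
Mark D: refs=H, marked=D
Mark E: refs=H, marked=D E
Mark H: refs=null F E, marked=D E H
Mark F: refs=K, marked=D E F H
Mark K: refs=B G A, marked=D E F H K
Mark B: refs=null null, marked=B D E F H K
Mark G: refs=G H D, marked=B D E F G H K
Mark A: refs=H null, marked=A B D E F G H K
Unmarked (collected): C I J

Answer: A B D E F G H K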